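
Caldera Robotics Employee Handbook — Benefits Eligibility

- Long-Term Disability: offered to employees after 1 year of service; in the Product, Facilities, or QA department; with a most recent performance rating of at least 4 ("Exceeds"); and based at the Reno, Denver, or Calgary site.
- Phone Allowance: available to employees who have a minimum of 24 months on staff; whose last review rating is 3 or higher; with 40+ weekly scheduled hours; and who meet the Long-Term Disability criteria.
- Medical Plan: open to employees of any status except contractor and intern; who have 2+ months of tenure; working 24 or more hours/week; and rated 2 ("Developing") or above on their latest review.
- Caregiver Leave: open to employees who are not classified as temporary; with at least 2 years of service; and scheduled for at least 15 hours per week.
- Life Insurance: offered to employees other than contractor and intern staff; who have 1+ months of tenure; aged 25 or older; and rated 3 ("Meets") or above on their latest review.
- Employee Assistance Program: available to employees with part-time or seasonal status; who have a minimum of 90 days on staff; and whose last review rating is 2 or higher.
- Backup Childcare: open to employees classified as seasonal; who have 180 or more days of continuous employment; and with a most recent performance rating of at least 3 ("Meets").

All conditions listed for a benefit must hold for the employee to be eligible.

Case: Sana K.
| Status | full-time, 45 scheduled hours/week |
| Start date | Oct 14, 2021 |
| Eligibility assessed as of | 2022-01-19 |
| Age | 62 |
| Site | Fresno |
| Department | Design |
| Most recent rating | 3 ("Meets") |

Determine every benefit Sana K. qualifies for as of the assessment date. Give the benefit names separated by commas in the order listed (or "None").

Service from Oct 14, 2021 to 2022-01-19: 97 days.
Long-Term Disability — service 97 days < 1 year (≈365 days) ✗ → not eligible.
Phone Allowance — service 97 days < 24 months (≈720 days) ✗ → not eligible.
Medical Plan — status full-time ✓ (not excluded); service 97 days ≥ 2 months (≈60 days) ✓; 45 hrs/wk ≥ 24 ✓; rating 3 ≥ 2 ✓ → eligible.
Caregiver Leave — status full-time ✓ (not excluded); service 97 days < 2 years (≈730 days) ✗ → not eligible.
Life Insurance — status full-time ✓ (not excluded); service 97 days ≥ 1 month (≈30 days) ✓; age 62 ≥ 25 ✓; rating 3 ≥ 3 ✓ → eligible.
Employee Assistance Program — status full-time ✗ (requires part-time or seasonal) → not eligible.
Backup Childcare — status full-time ✗ (requires seasonal) → not eligible.

Medical Plan, Life Insurance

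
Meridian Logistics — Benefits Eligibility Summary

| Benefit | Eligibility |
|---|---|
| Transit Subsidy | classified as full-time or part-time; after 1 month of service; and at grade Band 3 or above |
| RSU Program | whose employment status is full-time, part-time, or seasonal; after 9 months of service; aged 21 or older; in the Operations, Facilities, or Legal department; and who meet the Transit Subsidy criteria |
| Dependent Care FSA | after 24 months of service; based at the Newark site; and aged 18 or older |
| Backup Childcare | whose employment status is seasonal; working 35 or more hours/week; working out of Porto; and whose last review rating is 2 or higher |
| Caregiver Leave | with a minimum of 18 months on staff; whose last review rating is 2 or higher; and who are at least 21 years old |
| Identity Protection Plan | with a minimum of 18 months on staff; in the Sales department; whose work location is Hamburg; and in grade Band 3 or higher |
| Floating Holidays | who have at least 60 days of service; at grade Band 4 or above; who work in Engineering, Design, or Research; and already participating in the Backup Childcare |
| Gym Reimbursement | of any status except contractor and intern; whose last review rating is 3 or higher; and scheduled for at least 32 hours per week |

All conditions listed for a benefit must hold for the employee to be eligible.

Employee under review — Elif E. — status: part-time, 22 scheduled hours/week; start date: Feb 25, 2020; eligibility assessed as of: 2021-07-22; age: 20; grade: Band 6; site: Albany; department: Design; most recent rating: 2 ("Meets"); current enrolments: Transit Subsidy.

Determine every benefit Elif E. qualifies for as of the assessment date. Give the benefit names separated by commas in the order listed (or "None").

Transit Subsidy

Service from Feb 25, 2020 to 2021-07-22: 513 days.
Transit Subsidy — status part-time ✓; service 513 days ≥ 1 month (≈30 days) ✓; grade Band 6 ≥ Band 3 ✓ → eligible.
RSU Program — status part-time ✓; service 513 days ≥ 9 months (≈270 days) ✓; age 20 < 21 ✗ → not eligible.
Dependent Care FSA — service 513 days < 24 months (≈720 days) ✗ → not eligible.
Backup Childcare — status part-time ✗ (requires seasonal) → not eligible.
Caregiver Leave — service 513 days < 18 months (≈540 days) ✗ → not eligible.
Identity Protection Plan — service 513 days < 18 months (≈540 days) ✗ → not eligible.
Floating Holidays — service 513 days ≥ 60 days ✓; grade Band 6 ≥ Band 4 ✓; dept Design ✓; not enrolled in Backup Childcare ✗ → not eligible.
Gym Reimbursement — status part-time ✓ (not excluded); rating 2 < 3 ✗ → not eligible.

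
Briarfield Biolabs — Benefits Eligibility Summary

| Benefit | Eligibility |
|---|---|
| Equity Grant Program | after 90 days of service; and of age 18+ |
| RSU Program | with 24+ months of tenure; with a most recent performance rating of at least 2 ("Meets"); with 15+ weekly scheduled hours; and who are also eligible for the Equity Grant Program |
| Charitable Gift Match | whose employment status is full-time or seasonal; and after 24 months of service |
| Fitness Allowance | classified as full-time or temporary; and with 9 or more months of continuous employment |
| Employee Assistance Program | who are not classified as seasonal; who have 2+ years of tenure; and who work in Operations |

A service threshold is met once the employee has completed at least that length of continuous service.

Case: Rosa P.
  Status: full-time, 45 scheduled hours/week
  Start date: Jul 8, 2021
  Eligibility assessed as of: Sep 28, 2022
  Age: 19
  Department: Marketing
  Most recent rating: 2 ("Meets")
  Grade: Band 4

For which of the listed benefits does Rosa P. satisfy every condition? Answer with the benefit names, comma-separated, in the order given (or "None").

Service from Jul 8, 2021 to Sep 28, 2022: 447 days.
Equity Grant Program — service 447 days ≥ 90 days ✓; age 19 ≥ 18 ✓ → eligible.
RSU Program — service 447 days < 24 months (≈720 days) ✗ → not eligible.
Charitable Gift Match — status full-time ✓; service 447 days < 24 months (≈720 days) ✗ → not eligible.
Fitness Allowance — status full-time ✓; service 447 days ≥ 9 months (≈270 days) ✓ → eligible.
Employee Assistance Program — status full-time ✓ (not excluded); service 447 days < 2 years (≈730 days) ✗ → not eligible.

Equity Grant Program, Fitness Allowance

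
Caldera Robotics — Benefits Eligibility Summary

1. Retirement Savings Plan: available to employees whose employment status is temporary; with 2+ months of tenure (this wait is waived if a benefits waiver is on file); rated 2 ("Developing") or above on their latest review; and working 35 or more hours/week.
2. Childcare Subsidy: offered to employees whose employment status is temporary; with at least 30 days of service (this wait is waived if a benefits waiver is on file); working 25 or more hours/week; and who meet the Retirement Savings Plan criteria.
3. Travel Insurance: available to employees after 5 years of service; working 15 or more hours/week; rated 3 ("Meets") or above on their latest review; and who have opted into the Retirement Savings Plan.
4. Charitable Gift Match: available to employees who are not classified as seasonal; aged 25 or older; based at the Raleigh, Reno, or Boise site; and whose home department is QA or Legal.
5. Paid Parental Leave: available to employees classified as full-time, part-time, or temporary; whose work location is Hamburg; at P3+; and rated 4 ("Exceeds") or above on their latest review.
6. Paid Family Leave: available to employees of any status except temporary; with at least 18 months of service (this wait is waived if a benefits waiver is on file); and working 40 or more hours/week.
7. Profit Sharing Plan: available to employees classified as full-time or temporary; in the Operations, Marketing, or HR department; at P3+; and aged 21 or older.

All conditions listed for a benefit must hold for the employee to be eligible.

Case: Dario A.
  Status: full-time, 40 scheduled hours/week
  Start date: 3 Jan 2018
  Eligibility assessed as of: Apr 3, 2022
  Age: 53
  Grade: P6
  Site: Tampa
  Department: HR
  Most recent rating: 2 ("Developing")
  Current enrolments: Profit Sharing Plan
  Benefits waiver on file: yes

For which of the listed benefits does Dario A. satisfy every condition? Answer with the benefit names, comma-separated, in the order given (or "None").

Paid Family Leave, Profit Sharing Plan

Service from 3 Jan 2018 to Apr 3, 2022: 1551 days.
Retirement Savings Plan — status full-time ✗ (requires temporary) → not eligible.
Childcare Subsidy — status full-time ✗ (requires temporary) → not eligible.
Travel Insurance — service 1551 days < 5 years (≈1825 days) ✗ → not eligible.
Charitable Gift Match — status full-time ✓ (not excluded); age 53 ≥ 25 ✓; site Tampa ✗ (not Raleigh, Reno, or Boise) → not eligible.
Paid Parental Leave — status full-time ✓; site Tampa ✗ (not Hamburg) → not eligible.
Paid Family Leave — status full-time ✓ (not excluded); benefits waiver on file ✓; 40 hrs/wk ≥ 40 ✓ → eligible.
Profit Sharing Plan — status full-time ✓; dept HR ✓; grade P6 ≥ P3 ✓; age 53 ≥ 21 ✓ → eligible.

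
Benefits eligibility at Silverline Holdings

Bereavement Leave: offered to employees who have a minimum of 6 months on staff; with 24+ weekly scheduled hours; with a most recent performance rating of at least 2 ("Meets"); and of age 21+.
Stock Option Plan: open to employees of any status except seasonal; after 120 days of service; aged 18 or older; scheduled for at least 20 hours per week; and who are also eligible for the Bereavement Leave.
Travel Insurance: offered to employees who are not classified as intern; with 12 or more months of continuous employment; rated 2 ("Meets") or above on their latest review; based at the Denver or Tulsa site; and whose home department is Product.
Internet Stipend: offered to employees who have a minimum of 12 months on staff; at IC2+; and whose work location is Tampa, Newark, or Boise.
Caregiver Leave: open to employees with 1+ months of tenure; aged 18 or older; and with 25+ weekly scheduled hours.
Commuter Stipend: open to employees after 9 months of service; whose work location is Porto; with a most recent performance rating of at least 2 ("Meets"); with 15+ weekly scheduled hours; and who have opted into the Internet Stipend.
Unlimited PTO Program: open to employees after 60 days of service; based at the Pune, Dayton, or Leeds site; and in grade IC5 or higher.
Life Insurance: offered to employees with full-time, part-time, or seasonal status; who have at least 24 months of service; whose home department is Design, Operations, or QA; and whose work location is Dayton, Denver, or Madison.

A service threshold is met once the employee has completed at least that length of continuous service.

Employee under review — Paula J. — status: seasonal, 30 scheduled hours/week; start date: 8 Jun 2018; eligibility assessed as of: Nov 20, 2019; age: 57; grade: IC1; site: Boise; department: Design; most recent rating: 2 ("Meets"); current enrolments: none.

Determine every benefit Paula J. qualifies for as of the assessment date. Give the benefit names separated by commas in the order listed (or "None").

Bereavement Leave, Caregiver Leave

Service from 8 Jun 2018 to Nov 20, 2019: 530 days.
Bereavement Leave — service 530 days ≥ 6 months (≈180 days) ✓; 30 hrs/wk ≥ 24 ✓; rating 2 ≥ 2 ✓; age 57 ≥ 21 ✓ → eligible.
Stock Option Plan — status seasonal ✗ (excluded) → not eligible.
Travel Insurance — status seasonal ✓ (not excluded); service 530 days ≥ 12 months (≈360 days) ✓; rating 2 ≥ 2 ✓; site Boise ✗ (not Denver or Tulsa) → not eligible.
Internet Stipend — service 530 days ≥ 12 months (≈360 days) ✓; grade IC1 < IC2 ✗ → not eligible.
Caregiver Leave — service 530 days ≥ 1 month (≈30 days) ✓; age 57 ≥ 18 ✓; 30 hrs/wk ≥ 25 ✓ → eligible.
Commuter Stipend — service 530 days ≥ 9 months (≈270 days) ✓; site Boise ✗ (not Porto) → not eligible.
Unlimited PTO Program — service 530 days ≥ 60 days ✓; site Boise ✗ (not Pune, Dayton, or Leeds) → not eligible.
Life Insurance — status seasonal ✓; service 530 days < 24 months (≈720 days) ✗ → not eligible.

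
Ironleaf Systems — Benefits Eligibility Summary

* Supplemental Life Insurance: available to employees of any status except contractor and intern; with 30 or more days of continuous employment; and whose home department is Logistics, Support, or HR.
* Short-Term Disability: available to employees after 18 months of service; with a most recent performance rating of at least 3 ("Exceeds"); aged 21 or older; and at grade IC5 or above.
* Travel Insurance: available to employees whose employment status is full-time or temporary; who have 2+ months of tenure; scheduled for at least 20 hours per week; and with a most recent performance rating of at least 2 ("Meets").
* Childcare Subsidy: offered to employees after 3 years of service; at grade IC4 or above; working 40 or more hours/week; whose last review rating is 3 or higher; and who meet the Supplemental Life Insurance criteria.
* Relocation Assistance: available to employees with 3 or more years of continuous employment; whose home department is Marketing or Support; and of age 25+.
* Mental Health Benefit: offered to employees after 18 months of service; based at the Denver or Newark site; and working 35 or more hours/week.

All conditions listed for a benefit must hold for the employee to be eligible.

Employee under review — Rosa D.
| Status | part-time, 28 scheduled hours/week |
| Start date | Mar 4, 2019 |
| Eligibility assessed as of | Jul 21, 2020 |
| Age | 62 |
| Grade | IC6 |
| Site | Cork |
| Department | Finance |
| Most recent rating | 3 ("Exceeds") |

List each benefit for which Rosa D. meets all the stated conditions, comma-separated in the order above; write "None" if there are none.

None

Service from Mar 4, 2019 to Jul 21, 2020: 505 days.
Supplemental Life Insurance — status part-time ✓ (not excluded); service 505 days ≥ 30 days ✓; dept Finance ✗ → not eligible.
Short-Term Disability — service 505 days < 18 months (≈540 days) ✗ → not eligible.
Travel Insurance — status part-time ✗ (requires full-time or temporary) → not eligible.
Childcare Subsidy — service 505 days < 3 years (≈1095 days) ✗ → not eligible.
Relocation Assistance — service 505 days < 3 years (≈1095 days) ✗ → not eligible.
Mental Health Benefit — service 505 days < 18 months (≈540 days) ✗ → not eligible.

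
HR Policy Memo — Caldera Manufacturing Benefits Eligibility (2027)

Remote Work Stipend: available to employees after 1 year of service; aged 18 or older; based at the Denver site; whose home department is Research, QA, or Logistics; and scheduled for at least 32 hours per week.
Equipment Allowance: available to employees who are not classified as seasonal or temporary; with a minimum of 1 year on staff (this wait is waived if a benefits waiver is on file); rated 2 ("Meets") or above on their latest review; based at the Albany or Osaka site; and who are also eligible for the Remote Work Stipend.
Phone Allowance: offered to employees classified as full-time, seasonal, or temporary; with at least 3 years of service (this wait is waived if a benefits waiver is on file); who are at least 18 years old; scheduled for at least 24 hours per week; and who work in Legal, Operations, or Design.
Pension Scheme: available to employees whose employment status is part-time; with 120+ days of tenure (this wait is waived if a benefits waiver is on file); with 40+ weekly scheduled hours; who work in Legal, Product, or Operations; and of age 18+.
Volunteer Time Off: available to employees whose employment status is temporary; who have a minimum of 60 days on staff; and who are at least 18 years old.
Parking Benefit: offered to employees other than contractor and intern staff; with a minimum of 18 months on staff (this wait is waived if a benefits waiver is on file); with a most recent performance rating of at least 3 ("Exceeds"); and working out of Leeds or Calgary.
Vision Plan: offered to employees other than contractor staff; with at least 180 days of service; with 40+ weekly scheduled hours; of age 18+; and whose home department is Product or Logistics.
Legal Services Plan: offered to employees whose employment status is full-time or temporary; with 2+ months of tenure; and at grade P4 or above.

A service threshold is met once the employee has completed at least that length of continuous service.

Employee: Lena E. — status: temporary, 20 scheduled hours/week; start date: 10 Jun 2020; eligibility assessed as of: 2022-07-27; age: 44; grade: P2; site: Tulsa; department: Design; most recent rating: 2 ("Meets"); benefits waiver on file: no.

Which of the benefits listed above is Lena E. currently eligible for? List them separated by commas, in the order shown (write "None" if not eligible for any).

Volunteer Time Off

Service from 10 Jun 2020 to 2022-07-27: 777 days.
Remote Work Stipend — service 777 days ≥ 1 year (≈365 days) ✓; age 44 ≥ 18 ✓; site Tulsa ✗ (not Denver) → not eligible.
Equipment Allowance — status temporary ✗ (excluded) → not eligible.
Phone Allowance — status temporary ✓; no waiver, service 777 days < 3 years (≈1095 days) ✗ → not eligible.
Pension Scheme — status temporary ✗ (requires part-time) → not eligible.
Volunteer Time Off — status temporary ✓; service 777 days ≥ 60 days ✓; age 44 ≥ 18 ✓ → eligible.
Parking Benefit — status temporary ✓ (not excluded); no waiver, service 777 days ≥ 18 months (≈540 days) ✓; rating 2 < 3 ✗ → not eligible.
Vision Plan — status temporary ✓ (not excluded); service 777 days ≥ 180 days ✓; 20 hrs/wk < 40 ✗ → not eligible.
Legal Services Plan — status temporary ✓; service 777 days ≥ 2 months (≈60 days) ✓; grade P2 < P4 ✗ → not eligible.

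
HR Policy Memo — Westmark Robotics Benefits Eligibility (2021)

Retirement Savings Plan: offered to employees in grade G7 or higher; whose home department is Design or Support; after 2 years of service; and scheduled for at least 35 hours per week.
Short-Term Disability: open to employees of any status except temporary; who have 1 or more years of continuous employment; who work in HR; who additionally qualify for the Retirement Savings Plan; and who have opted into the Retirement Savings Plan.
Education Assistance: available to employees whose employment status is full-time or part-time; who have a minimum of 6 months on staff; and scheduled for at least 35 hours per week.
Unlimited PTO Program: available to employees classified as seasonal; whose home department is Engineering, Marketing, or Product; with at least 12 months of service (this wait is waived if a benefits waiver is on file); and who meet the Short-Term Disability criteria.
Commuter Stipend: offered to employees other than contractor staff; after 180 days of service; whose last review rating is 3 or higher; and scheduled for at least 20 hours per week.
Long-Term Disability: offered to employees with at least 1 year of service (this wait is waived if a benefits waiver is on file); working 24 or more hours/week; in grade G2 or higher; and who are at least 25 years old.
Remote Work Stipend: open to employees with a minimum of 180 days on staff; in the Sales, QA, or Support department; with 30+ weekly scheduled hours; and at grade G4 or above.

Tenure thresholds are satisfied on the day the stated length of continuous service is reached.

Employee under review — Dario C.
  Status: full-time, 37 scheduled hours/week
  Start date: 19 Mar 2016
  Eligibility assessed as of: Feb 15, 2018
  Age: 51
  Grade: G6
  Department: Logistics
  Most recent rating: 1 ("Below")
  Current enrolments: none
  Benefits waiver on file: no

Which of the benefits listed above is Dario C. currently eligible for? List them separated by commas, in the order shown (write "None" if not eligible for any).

Service from 19 Mar 2016 to Feb 15, 2018: 698 days.
Retirement Savings Plan — grade G6 < G7 ✗ → not eligible.
Short-Term Disability — status full-time ✓ (not excluded); service 698 days ≥ 1 year (≈365 days) ✓; dept Logistics ✗ → not eligible.
Education Assistance — status full-time ✓; service 698 days ≥ 6 months (≈180 days) ✓; 37 hrs/wk ≥ 35 ✓ → eligible.
Unlimited PTO Program — status full-time ✗ (requires seasonal) → not eligible.
Commuter Stipend — status full-time ✓ (not excluded); service 698 days ≥ 180 days ✓; rating 1 < 3 ✗ → not eligible.
Long-Term Disability — no waiver, service 698 days ≥ 1 year (≈365 days) ✓; 37 hrs/wk ≥ 24 ✓; grade G6 ≥ G2 ✓; age 51 ≥ 25 ✓ → eligible.
Remote Work Stipend — service 698 days ≥ 180 days ✓; dept Logistics ✗ → not eligible.

Education Assistance, Long-Term Disability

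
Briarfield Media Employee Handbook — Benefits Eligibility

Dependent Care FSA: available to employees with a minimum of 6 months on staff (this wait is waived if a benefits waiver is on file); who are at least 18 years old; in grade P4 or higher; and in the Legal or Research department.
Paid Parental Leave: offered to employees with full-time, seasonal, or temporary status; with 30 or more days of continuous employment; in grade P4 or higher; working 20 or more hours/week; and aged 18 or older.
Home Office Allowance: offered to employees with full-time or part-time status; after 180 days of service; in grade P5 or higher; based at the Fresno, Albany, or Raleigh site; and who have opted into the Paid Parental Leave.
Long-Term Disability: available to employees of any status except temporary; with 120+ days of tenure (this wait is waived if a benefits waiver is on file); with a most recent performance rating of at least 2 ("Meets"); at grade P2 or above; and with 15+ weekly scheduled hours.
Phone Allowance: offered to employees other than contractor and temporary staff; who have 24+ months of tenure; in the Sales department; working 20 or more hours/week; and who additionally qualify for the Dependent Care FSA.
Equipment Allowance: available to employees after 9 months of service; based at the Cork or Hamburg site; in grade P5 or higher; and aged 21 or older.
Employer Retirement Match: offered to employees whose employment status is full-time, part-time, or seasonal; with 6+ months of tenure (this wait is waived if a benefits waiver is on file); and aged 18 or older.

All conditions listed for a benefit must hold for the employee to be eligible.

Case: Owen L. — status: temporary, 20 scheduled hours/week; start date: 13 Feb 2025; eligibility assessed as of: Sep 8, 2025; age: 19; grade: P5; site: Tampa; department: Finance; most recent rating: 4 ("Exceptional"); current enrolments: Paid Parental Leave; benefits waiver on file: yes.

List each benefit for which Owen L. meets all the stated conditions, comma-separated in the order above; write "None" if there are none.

Paid Parental Leave

Service from 13 Feb 2025 to Sep 8, 2025: 207 days.
Dependent Care FSA — benefits waiver on file ✓; age 19 ≥ 18 ✓; grade P5 ≥ P4 ✓; dept Finance ✗ → not eligible.
Paid Parental Leave — status temporary ✓; service 207 days ≥ 30 days ✓; grade P5 ≥ P4 ✓; 20 hrs/wk ≥ 20 ✓; age 19 ≥ 18 ✓ → eligible.
Home Office Allowance — status temporary ✗ (requires full-time or part-time) → not eligible.
Long-Term Disability — status temporary ✗ (excluded) → not eligible.
Phone Allowance — status temporary ✗ (excluded) → not eligible.
Equipment Allowance — service 207 days < 9 months (≈270 days) ✗ → not eligible.
Employer Retirement Match — status temporary ✗ (requires full-time, part-time, or seasonal) → not eligible.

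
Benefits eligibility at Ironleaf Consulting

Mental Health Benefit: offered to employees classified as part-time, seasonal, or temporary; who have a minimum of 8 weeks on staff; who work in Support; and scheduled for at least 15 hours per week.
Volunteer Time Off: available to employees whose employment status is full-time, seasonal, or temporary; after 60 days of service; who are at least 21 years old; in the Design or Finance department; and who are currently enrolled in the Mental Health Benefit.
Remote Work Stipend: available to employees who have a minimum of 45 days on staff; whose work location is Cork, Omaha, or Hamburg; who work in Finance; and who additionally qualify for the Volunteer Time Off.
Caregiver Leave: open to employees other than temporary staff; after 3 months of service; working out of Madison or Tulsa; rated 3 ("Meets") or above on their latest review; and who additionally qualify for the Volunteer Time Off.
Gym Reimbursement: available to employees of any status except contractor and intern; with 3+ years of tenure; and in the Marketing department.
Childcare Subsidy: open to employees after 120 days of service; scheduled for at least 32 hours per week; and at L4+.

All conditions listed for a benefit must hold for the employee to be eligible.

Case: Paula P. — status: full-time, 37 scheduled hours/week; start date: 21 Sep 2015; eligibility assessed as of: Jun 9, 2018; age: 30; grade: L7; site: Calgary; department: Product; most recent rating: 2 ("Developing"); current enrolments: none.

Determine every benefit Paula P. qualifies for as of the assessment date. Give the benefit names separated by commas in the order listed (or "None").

Service from 21 Sep 2015 to Jun 9, 2018: 992 days.
Mental Health Benefit — status full-time ✗ (requires part-time, seasonal, or temporary) → not eligible.
Volunteer Time Off — status full-time ✓; service 992 days ≥ 60 days ✓; age 30 ≥ 21 ✓; dept Product ✗ → not eligible.
Remote Work Stipend — service 992 days ≥ 45 days ✓; site Calgary ✗ (not Cork, Omaha, or Hamburg) → not eligible.
Caregiver Leave — status full-time ✓ (not excluded); service 992 days ≥ 3 months (≈90 days) ✓; site Calgary ✗ (not Madison or Tulsa) → not eligible.
Gym Reimbursement — status full-time ✓ (not excluded); service 992 days < 3 years (≈1095 days) ✗ → not eligible.
Childcare Subsidy — service 992 days ≥ 120 days ✓; 37 hrs/wk ≥ 32 ✓; grade L7 ≥ L4 ✓ → eligible.

Childcare Subsidy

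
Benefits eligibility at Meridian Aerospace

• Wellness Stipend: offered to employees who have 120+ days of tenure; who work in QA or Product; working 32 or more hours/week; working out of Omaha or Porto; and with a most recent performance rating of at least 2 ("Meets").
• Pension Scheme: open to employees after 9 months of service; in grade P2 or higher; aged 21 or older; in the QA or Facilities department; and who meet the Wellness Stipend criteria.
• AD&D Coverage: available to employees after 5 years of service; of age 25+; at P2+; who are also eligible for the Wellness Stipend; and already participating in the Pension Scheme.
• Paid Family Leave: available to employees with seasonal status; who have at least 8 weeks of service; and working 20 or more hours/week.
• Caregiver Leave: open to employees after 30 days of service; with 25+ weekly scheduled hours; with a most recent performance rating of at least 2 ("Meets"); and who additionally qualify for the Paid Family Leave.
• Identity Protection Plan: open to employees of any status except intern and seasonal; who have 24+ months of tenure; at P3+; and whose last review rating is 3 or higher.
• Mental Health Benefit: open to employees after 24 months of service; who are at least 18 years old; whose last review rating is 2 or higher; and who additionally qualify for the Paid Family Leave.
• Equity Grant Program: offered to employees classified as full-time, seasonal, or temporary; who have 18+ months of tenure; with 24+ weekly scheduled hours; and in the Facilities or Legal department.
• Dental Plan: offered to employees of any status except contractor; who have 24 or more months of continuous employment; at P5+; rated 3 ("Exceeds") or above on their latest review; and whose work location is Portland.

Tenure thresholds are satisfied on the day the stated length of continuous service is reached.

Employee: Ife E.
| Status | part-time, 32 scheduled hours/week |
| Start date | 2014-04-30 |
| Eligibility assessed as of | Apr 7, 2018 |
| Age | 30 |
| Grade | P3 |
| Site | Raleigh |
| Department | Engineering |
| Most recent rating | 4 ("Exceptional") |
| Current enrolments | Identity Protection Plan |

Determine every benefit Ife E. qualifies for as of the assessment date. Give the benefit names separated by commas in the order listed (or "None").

Service from 2014-04-30 to Apr 7, 2018: 1438 days.
Wellness Stipend — service 1438 days ≥ 120 days ✓; dept Engineering ✗ → not eligible.
Pension Scheme — service 1438 days ≥ 9 months (≈270 days) ✓; grade P3 ≥ P2 ✓; age 30 ≥ 21 ✓; dept Engineering ✗ → not eligible.
AD&D Coverage — service 1438 days < 5 years (≈1825 days) ✗ → not eligible.
Paid Family Leave — status part-time ✗ (requires seasonal) → not eligible.
Caregiver Leave — service 1438 days ≥ 30 days ✓; 32 hrs/wk ≥ 25 ✓; rating 4 ≥ 2 ✓; not eligible for Paid Family Leave ✗ → not eligible.
Identity Protection Plan — status part-time ✓ (not excluded); service 1438 days ≥ 24 months (≈720 days) ✓; grade P3 ≥ P3 ✓; rating 4 ≥ 3 ✓ → eligible.
Mental Health Benefit — service 1438 days ≥ 24 months (≈720 days) ✓; age 30 ≥ 18 ✓; rating 4 ≥ 2 ✓; not eligible for Paid Family Leave ✗ → not eligible.
Equity Grant Program — status part-time ✗ (requires full-time, seasonal, or temporary) → not eligible.
Dental Plan — status part-time ✓ (not excluded); service 1438 days ≥ 24 months (≈720 days) ✓; grade P3 < P5 ✗ → not eligible.

Identity Protection Plan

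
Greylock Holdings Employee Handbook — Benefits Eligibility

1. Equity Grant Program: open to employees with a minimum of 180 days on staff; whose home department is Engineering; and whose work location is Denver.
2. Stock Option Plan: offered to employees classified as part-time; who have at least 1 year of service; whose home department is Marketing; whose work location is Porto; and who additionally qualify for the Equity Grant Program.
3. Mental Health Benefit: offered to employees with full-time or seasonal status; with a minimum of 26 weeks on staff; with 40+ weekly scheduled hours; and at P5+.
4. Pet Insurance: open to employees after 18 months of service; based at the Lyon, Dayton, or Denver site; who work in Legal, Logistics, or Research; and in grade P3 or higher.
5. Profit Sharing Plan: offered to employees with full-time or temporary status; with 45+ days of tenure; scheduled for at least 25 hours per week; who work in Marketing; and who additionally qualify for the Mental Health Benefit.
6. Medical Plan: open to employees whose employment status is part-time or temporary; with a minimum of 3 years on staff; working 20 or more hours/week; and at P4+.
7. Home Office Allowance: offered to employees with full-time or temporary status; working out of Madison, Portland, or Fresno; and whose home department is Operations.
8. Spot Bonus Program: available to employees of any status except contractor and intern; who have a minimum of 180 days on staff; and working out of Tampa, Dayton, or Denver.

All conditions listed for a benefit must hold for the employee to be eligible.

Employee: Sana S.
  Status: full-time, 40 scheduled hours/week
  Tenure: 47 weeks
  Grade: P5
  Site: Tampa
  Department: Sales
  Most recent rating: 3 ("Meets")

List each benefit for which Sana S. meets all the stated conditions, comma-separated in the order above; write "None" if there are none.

Mental Health Benefit, Spot Bonus Program

Equity Grant Program — service 47 weeks ≥ 180 days ✓; dept Sales ✗ → not eligible.
Stock Option Plan — status full-time ✗ (requires part-time) → not eligible.
Mental Health Benefit — status full-time ✓; service 47 weeks ≥ 26 weeks ✓; 40 hrs/wk ≥ 40 ✓; grade P5 ≥ P5 ✓ → eligible.
Pet Insurance — service 47 weeks < 18 months (≈540 days) ✗ → not eligible.
Profit Sharing Plan — status full-time ✓; service 47 weeks ≥ 45 days ✓; 40 hrs/wk ≥ 25 ✓; dept Sales ✗ → not eligible.
Medical Plan — status full-time ✗ (requires part-time or temporary) → not eligible.
Home Office Allowance — status full-time ✓; site Tampa ✗ (not Madison, Portland, or Fresno) → not eligible.
Spot Bonus Program — status full-time ✓ (not excluded); service 47 weeks ≥ 180 days ✓; site Tampa ✓ → eligible.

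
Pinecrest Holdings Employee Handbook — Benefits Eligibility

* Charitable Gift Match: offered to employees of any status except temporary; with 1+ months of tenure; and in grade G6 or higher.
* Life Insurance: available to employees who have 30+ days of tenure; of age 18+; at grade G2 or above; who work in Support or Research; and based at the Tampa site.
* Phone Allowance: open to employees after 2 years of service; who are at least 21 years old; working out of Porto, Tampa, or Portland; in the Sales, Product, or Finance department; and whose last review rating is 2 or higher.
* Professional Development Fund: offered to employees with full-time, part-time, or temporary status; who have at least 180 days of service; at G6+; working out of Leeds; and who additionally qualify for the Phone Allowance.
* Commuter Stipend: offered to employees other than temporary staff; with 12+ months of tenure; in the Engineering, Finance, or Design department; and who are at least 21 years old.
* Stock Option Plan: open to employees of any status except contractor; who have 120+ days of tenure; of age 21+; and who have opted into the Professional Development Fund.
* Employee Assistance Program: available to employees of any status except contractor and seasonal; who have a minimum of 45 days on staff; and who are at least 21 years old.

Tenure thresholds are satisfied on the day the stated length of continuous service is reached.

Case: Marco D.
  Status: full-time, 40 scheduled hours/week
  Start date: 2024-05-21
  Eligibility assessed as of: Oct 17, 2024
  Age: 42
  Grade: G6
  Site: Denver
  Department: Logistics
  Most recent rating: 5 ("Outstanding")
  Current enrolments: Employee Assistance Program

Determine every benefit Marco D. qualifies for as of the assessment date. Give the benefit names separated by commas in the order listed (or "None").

Service from 2024-05-21 to Oct 17, 2024: 149 days.
Charitable Gift Match — status full-time ✓ (not excluded); service 149 days ≥ 1 month (≈30 days) ✓; grade G6 ≥ G6 ✓ → eligible.
Life Insurance — service 149 days ≥ 30 days ✓; age 42 ≥ 18 ✓; grade G6 ≥ G2 ✓; dept Logistics ✗ → not eligible.
Phone Allowance — service 149 days < 2 years (≈730 days) ✗ → not eligible.
Professional Development Fund — status full-time ✓; service 149 days < 180 days ✗ → not eligible.
Commuter Stipend — status full-time ✓ (not excluded); service 149 days < 12 months (≈360 days) ✗ → not eligible.
Stock Option Plan — status full-time ✓ (not excluded); service 149 days ≥ 120 days ✓; age 42 ≥ 21 ✓; not enrolled in Professional Development Fund ✗ → not eligible.
Employee Assistance Program — status full-time ✓ (not excluded); service 149 days ≥ 45 days ✓; age 42 ≥ 21 ✓ → eligible.

Charitable Gift Match, Employee Assistance Program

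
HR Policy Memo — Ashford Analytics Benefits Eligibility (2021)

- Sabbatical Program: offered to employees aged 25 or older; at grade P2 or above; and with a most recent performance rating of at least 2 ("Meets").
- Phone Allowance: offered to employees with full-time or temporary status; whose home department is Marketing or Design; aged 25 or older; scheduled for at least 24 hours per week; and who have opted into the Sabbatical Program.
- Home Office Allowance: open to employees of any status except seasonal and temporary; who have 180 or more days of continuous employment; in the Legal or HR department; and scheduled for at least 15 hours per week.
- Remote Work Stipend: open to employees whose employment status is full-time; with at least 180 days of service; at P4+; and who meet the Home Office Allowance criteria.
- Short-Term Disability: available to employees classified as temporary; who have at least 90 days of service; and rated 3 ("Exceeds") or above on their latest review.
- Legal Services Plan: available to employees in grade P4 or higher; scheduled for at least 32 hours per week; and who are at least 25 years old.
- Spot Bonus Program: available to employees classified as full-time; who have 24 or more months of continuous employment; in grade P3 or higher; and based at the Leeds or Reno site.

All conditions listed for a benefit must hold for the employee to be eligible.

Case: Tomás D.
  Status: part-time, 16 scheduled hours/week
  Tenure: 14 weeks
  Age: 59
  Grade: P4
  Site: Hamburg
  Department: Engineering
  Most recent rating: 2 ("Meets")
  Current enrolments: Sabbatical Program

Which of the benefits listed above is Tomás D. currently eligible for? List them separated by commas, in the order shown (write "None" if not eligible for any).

Sabbatical Program — age 59 ≥ 25 ✓; grade P4 ≥ P2 ✓; rating 2 ≥ 2 ✓ → eligible.
Phone Allowance — status part-time ✗ (requires full-time or temporary) → not eligible.
Home Office Allowance — status part-time ✓ (not excluded); service 14 weeks < 180 days ✗ → not eligible.
Remote Work Stipend — status part-time ✗ (requires full-time) → not eligible.
Short-Term Disability — status part-time ✗ (requires temporary) → not eligible.
Legal Services Plan — grade P4 ≥ P4 ✓; 16 hrs/wk < 32 ✗ → not eligible.
Spot Bonus Program — status part-time ✗ (requires full-time) → not eligible.

Sabbatical Program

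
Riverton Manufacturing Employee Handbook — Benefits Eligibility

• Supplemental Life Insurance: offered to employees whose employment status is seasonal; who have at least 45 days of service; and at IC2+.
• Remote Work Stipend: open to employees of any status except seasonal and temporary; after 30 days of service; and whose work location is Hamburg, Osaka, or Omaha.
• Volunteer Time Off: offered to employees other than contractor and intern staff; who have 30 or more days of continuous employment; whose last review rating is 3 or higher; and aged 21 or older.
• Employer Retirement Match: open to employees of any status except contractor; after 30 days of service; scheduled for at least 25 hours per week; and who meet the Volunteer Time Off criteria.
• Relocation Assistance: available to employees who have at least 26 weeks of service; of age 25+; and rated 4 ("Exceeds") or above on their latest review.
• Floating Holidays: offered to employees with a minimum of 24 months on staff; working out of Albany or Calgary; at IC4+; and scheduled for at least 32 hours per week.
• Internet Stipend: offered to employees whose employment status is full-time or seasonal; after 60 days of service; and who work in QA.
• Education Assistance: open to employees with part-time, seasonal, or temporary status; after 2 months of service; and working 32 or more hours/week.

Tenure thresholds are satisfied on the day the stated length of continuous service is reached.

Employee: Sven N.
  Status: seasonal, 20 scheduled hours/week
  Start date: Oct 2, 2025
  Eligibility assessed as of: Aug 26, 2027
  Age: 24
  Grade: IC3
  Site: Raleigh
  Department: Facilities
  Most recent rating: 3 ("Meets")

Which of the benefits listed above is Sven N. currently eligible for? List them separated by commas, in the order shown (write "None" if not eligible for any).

Service from Oct 2, 2025 to Aug 26, 2027: 693 days.
Supplemental Life Insurance — status seasonal ✓; service 693 days ≥ 45 days ✓; grade IC3 ≥ IC2 ✓ → eligible.
Remote Work Stipend — status seasonal ✗ (excluded) → not eligible.
Volunteer Time Off — status seasonal ✓ (not excluded); service 693 days ≥ 30 days ✓; rating 3 ≥ 3 ✓; age 24 ≥ 21 ✓ → eligible.
Employer Retirement Match — status seasonal ✓ (not excluded); service 693 days ≥ 30 days ✓; 20 hrs/wk < 25 ✗ → not eligible.
Relocation Assistance — service 693 days ≥ 26 weeks (≈182 days) ✓; age 24 < 25 ✗ → not eligible.
Floating Holidays — service 693 days < 24 months (≈720 days) ✗ → not eligible.
Internet Stipend — status seasonal ✓; service 693 days ≥ 60 days ✓; dept Facilities ✗ → not eligible.
Education Assistance — status seasonal ✓; service 693 days ≥ 2 months (≈60 days) ✓; 20 hrs/wk < 32 ✗ → not eligible.

Supplemental Life Insurance, Volunteer Time Off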